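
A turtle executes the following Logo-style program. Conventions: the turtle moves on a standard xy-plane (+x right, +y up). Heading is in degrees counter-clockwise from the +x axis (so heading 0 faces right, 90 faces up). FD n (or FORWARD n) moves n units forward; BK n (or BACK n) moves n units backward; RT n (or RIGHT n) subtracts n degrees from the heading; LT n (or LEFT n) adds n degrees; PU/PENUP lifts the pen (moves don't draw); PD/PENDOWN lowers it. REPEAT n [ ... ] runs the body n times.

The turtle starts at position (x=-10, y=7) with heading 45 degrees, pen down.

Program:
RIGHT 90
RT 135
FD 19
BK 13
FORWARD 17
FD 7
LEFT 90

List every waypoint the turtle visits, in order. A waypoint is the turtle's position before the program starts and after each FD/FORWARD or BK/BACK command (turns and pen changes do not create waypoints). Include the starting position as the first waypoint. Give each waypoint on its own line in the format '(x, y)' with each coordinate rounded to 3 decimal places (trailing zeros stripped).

Executing turtle program step by step:
Start: pos=(-10,7), heading=45, pen down
RT 90: heading 45 -> 315
RT 135: heading 315 -> 180
FD 19: (-10,7) -> (-29,7) [heading=180, draw]
BK 13: (-29,7) -> (-16,7) [heading=180, draw]
FD 17: (-16,7) -> (-33,7) [heading=180, draw]
FD 7: (-33,7) -> (-40,7) [heading=180, draw]
LT 90: heading 180 -> 270
Final: pos=(-40,7), heading=270, 4 segment(s) drawn
Waypoints (5 total):
(-10, 7)
(-29, 7)
(-16, 7)
(-33, 7)
(-40, 7)

Answer: (-10, 7)
(-29, 7)
(-16, 7)
(-33, 7)
(-40, 7)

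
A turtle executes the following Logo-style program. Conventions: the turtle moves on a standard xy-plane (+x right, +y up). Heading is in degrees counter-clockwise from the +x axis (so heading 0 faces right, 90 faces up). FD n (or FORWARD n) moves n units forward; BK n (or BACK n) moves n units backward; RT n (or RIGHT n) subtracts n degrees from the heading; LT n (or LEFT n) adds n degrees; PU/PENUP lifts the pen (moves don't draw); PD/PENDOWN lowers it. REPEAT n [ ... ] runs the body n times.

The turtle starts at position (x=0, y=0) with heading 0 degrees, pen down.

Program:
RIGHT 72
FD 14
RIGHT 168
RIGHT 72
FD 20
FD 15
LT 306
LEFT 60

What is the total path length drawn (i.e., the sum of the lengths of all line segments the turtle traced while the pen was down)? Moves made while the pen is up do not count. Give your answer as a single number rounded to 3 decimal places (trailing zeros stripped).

Executing turtle program step by step:
Start: pos=(0,0), heading=0, pen down
RT 72: heading 0 -> 288
FD 14: (0,0) -> (4.326,-13.315) [heading=288, draw]
RT 168: heading 288 -> 120
RT 72: heading 120 -> 48
FD 20: (4.326,-13.315) -> (17.709,1.548) [heading=48, draw]
FD 15: (17.709,1.548) -> (27.746,12.695) [heading=48, draw]
LT 306: heading 48 -> 354
LT 60: heading 354 -> 54
Final: pos=(27.746,12.695), heading=54, 3 segment(s) drawn

Segment lengths:
  seg 1: (0,0) -> (4.326,-13.315), length = 14
  seg 2: (4.326,-13.315) -> (17.709,1.548), length = 20
  seg 3: (17.709,1.548) -> (27.746,12.695), length = 15
Total = 49

Answer: 49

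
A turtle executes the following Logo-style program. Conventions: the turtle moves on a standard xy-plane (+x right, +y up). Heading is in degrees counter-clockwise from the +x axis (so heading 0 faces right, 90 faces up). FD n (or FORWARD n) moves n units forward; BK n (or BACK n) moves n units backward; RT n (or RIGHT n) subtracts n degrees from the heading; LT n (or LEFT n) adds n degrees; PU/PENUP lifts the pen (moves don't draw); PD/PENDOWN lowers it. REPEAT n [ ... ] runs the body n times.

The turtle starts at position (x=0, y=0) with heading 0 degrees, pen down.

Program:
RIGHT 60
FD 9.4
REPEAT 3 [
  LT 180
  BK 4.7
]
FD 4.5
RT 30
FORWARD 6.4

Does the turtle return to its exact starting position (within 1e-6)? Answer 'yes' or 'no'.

Executing turtle program step by step:
Start: pos=(0,0), heading=0, pen down
RT 60: heading 0 -> 300
FD 9.4: (0,0) -> (4.7,-8.141) [heading=300, draw]
REPEAT 3 [
  -- iteration 1/3 --
  LT 180: heading 300 -> 120
  BK 4.7: (4.7,-8.141) -> (7.05,-12.211) [heading=120, draw]
  -- iteration 2/3 --
  LT 180: heading 120 -> 300
  BK 4.7: (7.05,-12.211) -> (4.7,-8.141) [heading=300, draw]
  -- iteration 3/3 --
  LT 180: heading 300 -> 120
  BK 4.7: (4.7,-8.141) -> (7.05,-12.211) [heading=120, draw]
]
FD 4.5: (7.05,-12.211) -> (4.8,-8.314) [heading=120, draw]
RT 30: heading 120 -> 90
FD 6.4: (4.8,-8.314) -> (4.8,-1.914) [heading=90, draw]
Final: pos=(4.8,-1.914), heading=90, 6 segment(s) drawn

Start position: (0, 0)
Final position: (4.8, -1.914)
Distance = 5.167; >= 1e-6 -> NOT closed

Answer: no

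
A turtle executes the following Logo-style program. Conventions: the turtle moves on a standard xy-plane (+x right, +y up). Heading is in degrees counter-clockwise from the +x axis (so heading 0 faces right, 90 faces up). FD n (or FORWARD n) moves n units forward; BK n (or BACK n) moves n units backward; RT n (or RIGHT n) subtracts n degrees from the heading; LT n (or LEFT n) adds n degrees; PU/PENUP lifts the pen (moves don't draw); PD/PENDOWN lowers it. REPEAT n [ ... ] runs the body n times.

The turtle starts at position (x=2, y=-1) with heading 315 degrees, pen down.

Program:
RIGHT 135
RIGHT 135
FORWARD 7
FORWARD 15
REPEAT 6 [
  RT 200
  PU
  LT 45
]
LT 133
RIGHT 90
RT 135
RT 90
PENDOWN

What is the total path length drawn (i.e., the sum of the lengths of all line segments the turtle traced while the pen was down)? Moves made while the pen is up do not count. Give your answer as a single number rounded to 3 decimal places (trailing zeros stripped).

Answer: 22

Derivation:
Executing turtle program step by step:
Start: pos=(2,-1), heading=315, pen down
RT 135: heading 315 -> 180
RT 135: heading 180 -> 45
FD 7: (2,-1) -> (6.95,3.95) [heading=45, draw]
FD 15: (6.95,3.95) -> (17.556,14.556) [heading=45, draw]
REPEAT 6 [
  -- iteration 1/6 --
  RT 200: heading 45 -> 205
  PU: pen up
  LT 45: heading 205 -> 250
  -- iteration 2/6 --
  RT 200: heading 250 -> 50
  PU: pen up
  LT 45: heading 50 -> 95
  -- iteration 3/6 --
  RT 200: heading 95 -> 255
  PU: pen up
  LT 45: heading 255 -> 300
  -- iteration 4/6 --
  RT 200: heading 300 -> 100
  PU: pen up
  LT 45: heading 100 -> 145
  -- iteration 5/6 --
  RT 200: heading 145 -> 305
  PU: pen up
  LT 45: heading 305 -> 350
  -- iteration 6/6 --
  RT 200: heading 350 -> 150
  PU: pen up
  LT 45: heading 150 -> 195
]
LT 133: heading 195 -> 328
RT 90: heading 328 -> 238
RT 135: heading 238 -> 103
RT 90: heading 103 -> 13
PD: pen down
Final: pos=(17.556,14.556), heading=13, 2 segment(s) drawn

Segment lengths:
  seg 1: (2,-1) -> (6.95,3.95), length = 7
  seg 2: (6.95,3.95) -> (17.556,14.556), length = 15
Total = 22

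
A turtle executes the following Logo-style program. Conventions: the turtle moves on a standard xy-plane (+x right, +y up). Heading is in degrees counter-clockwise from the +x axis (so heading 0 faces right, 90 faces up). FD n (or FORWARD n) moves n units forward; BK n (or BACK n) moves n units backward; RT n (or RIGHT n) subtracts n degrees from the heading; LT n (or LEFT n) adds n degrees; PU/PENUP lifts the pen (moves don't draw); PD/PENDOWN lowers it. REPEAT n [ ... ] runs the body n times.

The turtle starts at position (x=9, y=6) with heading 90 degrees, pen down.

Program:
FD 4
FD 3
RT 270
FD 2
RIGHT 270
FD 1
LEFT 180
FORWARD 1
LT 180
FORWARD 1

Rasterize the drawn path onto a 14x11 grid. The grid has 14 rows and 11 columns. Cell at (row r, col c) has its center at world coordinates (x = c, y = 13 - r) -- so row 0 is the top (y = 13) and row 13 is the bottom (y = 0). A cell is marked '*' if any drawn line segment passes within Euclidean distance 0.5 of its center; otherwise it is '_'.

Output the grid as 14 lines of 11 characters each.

Answer: _______***_
_______*_*_
_________*_
_________*_
_________*_
_________*_
_________*_
_________*_
___________
___________
___________
___________
___________
___________

Derivation:
Segment 0: (9,6) -> (9,10)
Segment 1: (9,10) -> (9,13)
Segment 2: (9,13) -> (7,13)
Segment 3: (7,13) -> (7,12)
Segment 4: (7,12) -> (7,13)
Segment 5: (7,13) -> (7,12)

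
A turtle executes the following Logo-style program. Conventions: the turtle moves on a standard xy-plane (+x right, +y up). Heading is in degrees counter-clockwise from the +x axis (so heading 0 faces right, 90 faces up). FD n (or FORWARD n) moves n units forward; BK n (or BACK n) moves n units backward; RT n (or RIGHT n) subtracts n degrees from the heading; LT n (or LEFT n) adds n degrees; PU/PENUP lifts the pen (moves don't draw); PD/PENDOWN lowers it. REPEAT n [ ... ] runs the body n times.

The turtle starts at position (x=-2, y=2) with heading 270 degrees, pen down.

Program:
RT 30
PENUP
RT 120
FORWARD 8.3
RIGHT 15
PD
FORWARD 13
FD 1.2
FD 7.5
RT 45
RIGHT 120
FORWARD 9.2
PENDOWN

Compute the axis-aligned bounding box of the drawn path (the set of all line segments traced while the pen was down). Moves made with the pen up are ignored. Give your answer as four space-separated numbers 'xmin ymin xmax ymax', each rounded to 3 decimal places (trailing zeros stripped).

Executing turtle program step by step:
Start: pos=(-2,2), heading=270, pen down
RT 30: heading 270 -> 240
PU: pen up
RT 120: heading 240 -> 120
FD 8.3: (-2,2) -> (-6.15,9.188) [heading=120, move]
RT 15: heading 120 -> 105
PD: pen down
FD 13: (-6.15,9.188) -> (-9.515,21.745) [heading=105, draw]
FD 1.2: (-9.515,21.745) -> (-9.825,22.904) [heading=105, draw]
FD 7.5: (-9.825,22.904) -> (-11.766,30.149) [heading=105, draw]
RT 45: heading 105 -> 60
RT 120: heading 60 -> 300
FD 9.2: (-11.766,30.149) -> (-7.166,22.181) [heading=300, draw]
PD: pen down
Final: pos=(-7.166,22.181), heading=300, 4 segment(s) drawn

Segment endpoints: x in {-11.766, -9.825, -9.515, -7.166, -6.15}, y in {9.188, 21.745, 22.181, 22.904, 30.149}
xmin=-11.766, ymin=9.188, xmax=-6.15, ymax=30.149

Answer: -11.766 9.188 -6.15 30.149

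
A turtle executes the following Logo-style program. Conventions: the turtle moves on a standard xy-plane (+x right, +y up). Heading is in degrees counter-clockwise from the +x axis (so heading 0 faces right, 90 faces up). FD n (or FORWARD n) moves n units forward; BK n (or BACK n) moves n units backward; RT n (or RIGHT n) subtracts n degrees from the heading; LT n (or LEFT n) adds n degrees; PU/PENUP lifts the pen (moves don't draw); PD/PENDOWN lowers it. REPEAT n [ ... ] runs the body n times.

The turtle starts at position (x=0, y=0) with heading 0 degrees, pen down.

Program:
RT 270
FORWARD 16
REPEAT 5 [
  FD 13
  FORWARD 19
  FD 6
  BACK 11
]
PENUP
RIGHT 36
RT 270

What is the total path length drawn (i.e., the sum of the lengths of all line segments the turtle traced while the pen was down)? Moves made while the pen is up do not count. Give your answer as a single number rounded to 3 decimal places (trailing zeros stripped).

Executing turtle program step by step:
Start: pos=(0,0), heading=0, pen down
RT 270: heading 0 -> 90
FD 16: (0,0) -> (0,16) [heading=90, draw]
REPEAT 5 [
  -- iteration 1/5 --
  FD 13: (0,16) -> (0,29) [heading=90, draw]
  FD 19: (0,29) -> (0,48) [heading=90, draw]
  FD 6: (0,48) -> (0,54) [heading=90, draw]
  BK 11: (0,54) -> (0,43) [heading=90, draw]
  -- iteration 2/5 --
  FD 13: (0,43) -> (0,56) [heading=90, draw]
  FD 19: (0,56) -> (0,75) [heading=90, draw]
  FD 6: (0,75) -> (0,81) [heading=90, draw]
  BK 11: (0,81) -> (0,70) [heading=90, draw]
  -- iteration 3/5 --
  FD 13: (0,70) -> (0,83) [heading=90, draw]
  FD 19: (0,83) -> (0,102) [heading=90, draw]
  FD 6: (0,102) -> (0,108) [heading=90, draw]
  BK 11: (0,108) -> (0,97) [heading=90, draw]
  -- iteration 4/5 --
  FD 13: (0,97) -> (0,110) [heading=90, draw]
  FD 19: (0,110) -> (0,129) [heading=90, draw]
  FD 6: (0,129) -> (0,135) [heading=90, draw]
  BK 11: (0,135) -> (0,124) [heading=90, draw]
  -- iteration 5/5 --
  FD 13: (0,124) -> (0,137) [heading=90, draw]
  FD 19: (0,137) -> (0,156) [heading=90, draw]
  FD 6: (0,156) -> (0,162) [heading=90, draw]
  BK 11: (0,162) -> (0,151) [heading=90, draw]
]
PU: pen up
RT 36: heading 90 -> 54
RT 270: heading 54 -> 144
Final: pos=(0,151), heading=144, 21 segment(s) drawn

Segment lengths:
  seg 1: (0,0) -> (0,16), length = 16
  seg 2: (0,16) -> (0,29), length = 13
  seg 3: (0,29) -> (0,48), length = 19
  seg 4: (0,48) -> (0,54), length = 6
  seg 5: (0,54) -> (0,43), length = 11
  seg 6: (0,43) -> (0,56), length = 13
  seg 7: (0,56) -> (0,75), length = 19
  seg 8: (0,75) -> (0,81), length = 6
  seg 9: (0,81) -> (0,70), length = 11
  seg 10: (0,70) -> (0,83), length = 13
  seg 11: (0,83) -> (0,102), length = 19
  seg 12: (0,102) -> (0,108), length = 6
  seg 13: (0,108) -> (0,97), length = 11
  seg 14: (0,97) -> (0,110), length = 13
  seg 15: (0,110) -> (0,129), length = 19
  seg 16: (0,129) -> (0,135), length = 6
  seg 17: (0,135) -> (0,124), length = 11
  seg 18: (0,124) -> (0,137), length = 13
  seg 19: (0,137) -> (0,156), length = 19
  seg 20: (0,156) -> (0,162), length = 6
  seg 21: (0,162) -> (0,151), length = 11
Total = 261

Answer: 261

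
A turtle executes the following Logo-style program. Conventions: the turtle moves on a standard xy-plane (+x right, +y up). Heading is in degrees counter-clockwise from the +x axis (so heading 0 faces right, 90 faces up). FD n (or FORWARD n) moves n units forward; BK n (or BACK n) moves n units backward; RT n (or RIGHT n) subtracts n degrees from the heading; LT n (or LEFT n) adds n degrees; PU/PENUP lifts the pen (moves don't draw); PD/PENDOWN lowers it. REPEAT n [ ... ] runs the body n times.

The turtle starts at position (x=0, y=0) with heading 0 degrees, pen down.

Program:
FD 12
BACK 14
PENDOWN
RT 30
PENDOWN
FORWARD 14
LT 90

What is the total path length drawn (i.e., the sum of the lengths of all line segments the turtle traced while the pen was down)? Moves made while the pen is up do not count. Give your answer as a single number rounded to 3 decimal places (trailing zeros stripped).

Answer: 40

Derivation:
Executing turtle program step by step:
Start: pos=(0,0), heading=0, pen down
FD 12: (0,0) -> (12,0) [heading=0, draw]
BK 14: (12,0) -> (-2,0) [heading=0, draw]
PD: pen down
RT 30: heading 0 -> 330
PD: pen down
FD 14: (-2,0) -> (10.124,-7) [heading=330, draw]
LT 90: heading 330 -> 60
Final: pos=(10.124,-7), heading=60, 3 segment(s) drawn

Segment lengths:
  seg 1: (0,0) -> (12,0), length = 12
  seg 2: (12,0) -> (-2,0), length = 14
  seg 3: (-2,0) -> (10.124,-7), length = 14
Total = 40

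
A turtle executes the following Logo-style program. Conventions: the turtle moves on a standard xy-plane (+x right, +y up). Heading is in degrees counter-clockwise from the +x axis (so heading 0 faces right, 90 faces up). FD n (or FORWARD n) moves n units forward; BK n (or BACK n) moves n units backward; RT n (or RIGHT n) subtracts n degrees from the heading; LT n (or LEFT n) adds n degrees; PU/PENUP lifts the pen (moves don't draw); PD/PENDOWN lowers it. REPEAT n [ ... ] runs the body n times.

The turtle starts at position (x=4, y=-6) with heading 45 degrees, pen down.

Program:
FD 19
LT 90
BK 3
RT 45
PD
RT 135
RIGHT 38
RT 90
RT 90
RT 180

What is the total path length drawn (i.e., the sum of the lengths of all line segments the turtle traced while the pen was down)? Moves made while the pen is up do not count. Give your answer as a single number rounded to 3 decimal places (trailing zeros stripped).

Answer: 22

Derivation:
Executing turtle program step by step:
Start: pos=(4,-6), heading=45, pen down
FD 19: (4,-6) -> (17.435,7.435) [heading=45, draw]
LT 90: heading 45 -> 135
BK 3: (17.435,7.435) -> (19.556,5.314) [heading=135, draw]
RT 45: heading 135 -> 90
PD: pen down
RT 135: heading 90 -> 315
RT 38: heading 315 -> 277
RT 90: heading 277 -> 187
RT 90: heading 187 -> 97
RT 180: heading 97 -> 277
Final: pos=(19.556,5.314), heading=277, 2 segment(s) drawn

Segment lengths:
  seg 1: (4,-6) -> (17.435,7.435), length = 19
  seg 2: (17.435,7.435) -> (19.556,5.314), length = 3
Total = 22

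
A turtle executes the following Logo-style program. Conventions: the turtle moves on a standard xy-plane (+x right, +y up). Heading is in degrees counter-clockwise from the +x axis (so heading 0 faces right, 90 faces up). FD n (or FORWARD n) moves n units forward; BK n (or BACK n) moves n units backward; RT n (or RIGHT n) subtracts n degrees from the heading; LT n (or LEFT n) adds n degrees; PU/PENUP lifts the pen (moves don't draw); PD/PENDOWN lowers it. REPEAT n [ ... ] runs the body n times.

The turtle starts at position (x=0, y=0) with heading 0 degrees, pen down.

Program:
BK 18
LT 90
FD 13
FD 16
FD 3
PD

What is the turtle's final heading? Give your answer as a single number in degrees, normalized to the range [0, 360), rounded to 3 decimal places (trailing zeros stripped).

Executing turtle program step by step:
Start: pos=(0,0), heading=0, pen down
BK 18: (0,0) -> (-18,0) [heading=0, draw]
LT 90: heading 0 -> 90
FD 13: (-18,0) -> (-18,13) [heading=90, draw]
FD 16: (-18,13) -> (-18,29) [heading=90, draw]
FD 3: (-18,29) -> (-18,32) [heading=90, draw]
PD: pen down
Final: pos=(-18,32), heading=90, 4 segment(s) drawn

Answer: 90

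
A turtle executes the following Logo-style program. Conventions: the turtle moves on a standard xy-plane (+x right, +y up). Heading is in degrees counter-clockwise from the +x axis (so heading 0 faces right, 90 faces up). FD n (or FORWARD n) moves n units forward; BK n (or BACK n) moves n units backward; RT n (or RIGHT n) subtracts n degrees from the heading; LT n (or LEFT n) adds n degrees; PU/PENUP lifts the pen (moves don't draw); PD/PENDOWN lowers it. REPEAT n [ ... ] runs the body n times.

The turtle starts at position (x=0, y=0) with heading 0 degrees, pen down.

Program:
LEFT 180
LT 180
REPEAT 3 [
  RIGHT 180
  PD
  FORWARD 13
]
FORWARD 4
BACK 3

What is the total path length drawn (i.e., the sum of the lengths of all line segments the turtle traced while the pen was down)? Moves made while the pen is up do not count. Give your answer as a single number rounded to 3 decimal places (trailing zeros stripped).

Answer: 46

Derivation:
Executing turtle program step by step:
Start: pos=(0,0), heading=0, pen down
LT 180: heading 0 -> 180
LT 180: heading 180 -> 0
REPEAT 3 [
  -- iteration 1/3 --
  RT 180: heading 0 -> 180
  PD: pen down
  FD 13: (0,0) -> (-13,0) [heading=180, draw]
  -- iteration 2/3 --
  RT 180: heading 180 -> 0
  PD: pen down
  FD 13: (-13,0) -> (0,0) [heading=0, draw]
  -- iteration 3/3 --
  RT 180: heading 0 -> 180
  PD: pen down
  FD 13: (0,0) -> (-13,0) [heading=180, draw]
]
FD 4: (-13,0) -> (-17,0) [heading=180, draw]
BK 3: (-17,0) -> (-14,0) [heading=180, draw]
Final: pos=(-14,0), heading=180, 5 segment(s) drawn

Segment lengths:
  seg 1: (0,0) -> (-13,0), length = 13
  seg 2: (-13,0) -> (0,0), length = 13
  seg 3: (0,0) -> (-13,0), length = 13
  seg 4: (-13,0) -> (-17,0), length = 4
  seg 5: (-17,0) -> (-14,0), length = 3
Total = 46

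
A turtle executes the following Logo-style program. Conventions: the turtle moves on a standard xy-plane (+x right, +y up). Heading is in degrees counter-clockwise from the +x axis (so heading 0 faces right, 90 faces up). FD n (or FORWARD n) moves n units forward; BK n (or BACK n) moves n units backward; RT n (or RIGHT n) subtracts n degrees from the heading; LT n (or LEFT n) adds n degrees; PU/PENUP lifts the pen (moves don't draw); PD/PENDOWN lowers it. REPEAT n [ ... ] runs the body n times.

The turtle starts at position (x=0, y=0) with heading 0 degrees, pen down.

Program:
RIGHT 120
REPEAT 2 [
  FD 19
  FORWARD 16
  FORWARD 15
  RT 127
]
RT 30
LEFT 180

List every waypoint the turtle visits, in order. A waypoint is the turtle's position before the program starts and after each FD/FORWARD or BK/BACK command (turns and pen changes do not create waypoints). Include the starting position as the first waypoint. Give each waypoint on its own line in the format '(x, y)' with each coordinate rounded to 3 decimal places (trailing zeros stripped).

Executing turtle program step by step:
Start: pos=(0,0), heading=0, pen down
RT 120: heading 0 -> 240
REPEAT 2 [
  -- iteration 1/2 --
  FD 19: (0,0) -> (-9.5,-16.454) [heading=240, draw]
  FD 16: (-9.5,-16.454) -> (-17.5,-30.311) [heading=240, draw]
  FD 15: (-17.5,-30.311) -> (-25,-43.301) [heading=240, draw]
  RT 127: heading 240 -> 113
  -- iteration 2/2 --
  FD 19: (-25,-43.301) -> (-32.424,-25.812) [heading=113, draw]
  FD 16: (-32.424,-25.812) -> (-38.676,-11.084) [heading=113, draw]
  FD 15: (-38.676,-11.084) -> (-44.537,2.724) [heading=113, draw]
  RT 127: heading 113 -> 346
]
RT 30: heading 346 -> 316
LT 180: heading 316 -> 136
Final: pos=(-44.537,2.724), heading=136, 6 segment(s) drawn
Waypoints (7 total):
(0, 0)
(-9.5, -16.454)
(-17.5, -30.311)
(-25, -43.301)
(-32.424, -25.812)
(-38.676, -11.084)
(-44.537, 2.724)

Answer: (0, 0)
(-9.5, -16.454)
(-17.5, -30.311)
(-25, -43.301)
(-32.424, -25.812)
(-38.676, -11.084)
(-44.537, 2.724)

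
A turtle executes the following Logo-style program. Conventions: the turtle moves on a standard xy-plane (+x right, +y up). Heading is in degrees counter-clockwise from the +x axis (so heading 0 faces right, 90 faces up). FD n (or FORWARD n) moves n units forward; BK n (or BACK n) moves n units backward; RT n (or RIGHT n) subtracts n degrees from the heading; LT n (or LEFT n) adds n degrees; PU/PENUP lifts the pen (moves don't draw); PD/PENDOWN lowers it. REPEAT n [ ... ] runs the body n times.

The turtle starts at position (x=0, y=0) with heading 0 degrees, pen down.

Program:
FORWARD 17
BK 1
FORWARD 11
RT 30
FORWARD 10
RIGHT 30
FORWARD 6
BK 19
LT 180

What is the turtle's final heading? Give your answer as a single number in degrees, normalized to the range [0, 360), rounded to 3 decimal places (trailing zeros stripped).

Executing turtle program step by step:
Start: pos=(0,0), heading=0, pen down
FD 17: (0,0) -> (17,0) [heading=0, draw]
BK 1: (17,0) -> (16,0) [heading=0, draw]
FD 11: (16,0) -> (27,0) [heading=0, draw]
RT 30: heading 0 -> 330
FD 10: (27,0) -> (35.66,-5) [heading=330, draw]
RT 30: heading 330 -> 300
FD 6: (35.66,-5) -> (38.66,-10.196) [heading=300, draw]
BK 19: (38.66,-10.196) -> (29.16,6.258) [heading=300, draw]
LT 180: heading 300 -> 120
Final: pos=(29.16,6.258), heading=120, 6 segment(s) drawn

Answer: 120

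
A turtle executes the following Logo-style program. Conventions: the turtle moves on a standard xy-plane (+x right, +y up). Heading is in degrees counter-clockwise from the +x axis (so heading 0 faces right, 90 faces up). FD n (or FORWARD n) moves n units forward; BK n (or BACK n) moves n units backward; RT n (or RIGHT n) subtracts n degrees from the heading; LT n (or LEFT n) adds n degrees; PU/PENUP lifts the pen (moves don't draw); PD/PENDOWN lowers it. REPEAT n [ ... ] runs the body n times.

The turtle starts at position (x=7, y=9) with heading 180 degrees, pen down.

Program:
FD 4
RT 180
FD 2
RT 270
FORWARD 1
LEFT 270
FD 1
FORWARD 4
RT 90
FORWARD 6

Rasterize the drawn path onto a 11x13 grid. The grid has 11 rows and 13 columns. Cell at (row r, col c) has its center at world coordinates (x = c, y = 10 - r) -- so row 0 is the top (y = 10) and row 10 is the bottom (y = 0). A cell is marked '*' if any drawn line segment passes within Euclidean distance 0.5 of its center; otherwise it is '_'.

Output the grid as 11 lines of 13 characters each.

Answer: _____******__
___*****__*__
__________*__
__________*__
__________*__
__________*__
__________*__
_____________
_____________
_____________
_____________

Derivation:
Segment 0: (7,9) -> (3,9)
Segment 1: (3,9) -> (5,9)
Segment 2: (5,9) -> (5,10)
Segment 3: (5,10) -> (6,10)
Segment 4: (6,10) -> (10,10)
Segment 5: (10,10) -> (10,4)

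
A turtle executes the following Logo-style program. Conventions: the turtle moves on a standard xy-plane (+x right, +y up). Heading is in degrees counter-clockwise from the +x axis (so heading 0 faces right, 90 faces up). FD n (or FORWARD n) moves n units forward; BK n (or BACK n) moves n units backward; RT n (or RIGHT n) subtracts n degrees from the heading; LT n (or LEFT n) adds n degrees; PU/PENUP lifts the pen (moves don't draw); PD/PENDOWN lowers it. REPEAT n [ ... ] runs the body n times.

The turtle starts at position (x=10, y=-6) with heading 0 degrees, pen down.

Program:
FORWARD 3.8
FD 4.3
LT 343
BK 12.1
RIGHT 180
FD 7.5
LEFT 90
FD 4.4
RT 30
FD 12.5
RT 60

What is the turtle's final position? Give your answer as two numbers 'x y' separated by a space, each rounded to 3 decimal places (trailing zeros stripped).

Answer: -11.072 -13.002

Derivation:
Executing turtle program step by step:
Start: pos=(10,-6), heading=0, pen down
FD 3.8: (10,-6) -> (13.8,-6) [heading=0, draw]
FD 4.3: (13.8,-6) -> (18.1,-6) [heading=0, draw]
LT 343: heading 0 -> 343
BK 12.1: (18.1,-6) -> (6.529,-2.462) [heading=343, draw]
RT 180: heading 343 -> 163
FD 7.5: (6.529,-2.462) -> (-0.644,-0.27) [heading=163, draw]
LT 90: heading 163 -> 253
FD 4.4: (-0.644,-0.27) -> (-1.93,-4.477) [heading=253, draw]
RT 30: heading 253 -> 223
FD 12.5: (-1.93,-4.477) -> (-11.072,-13.002) [heading=223, draw]
RT 60: heading 223 -> 163
Final: pos=(-11.072,-13.002), heading=163, 6 segment(s) drawn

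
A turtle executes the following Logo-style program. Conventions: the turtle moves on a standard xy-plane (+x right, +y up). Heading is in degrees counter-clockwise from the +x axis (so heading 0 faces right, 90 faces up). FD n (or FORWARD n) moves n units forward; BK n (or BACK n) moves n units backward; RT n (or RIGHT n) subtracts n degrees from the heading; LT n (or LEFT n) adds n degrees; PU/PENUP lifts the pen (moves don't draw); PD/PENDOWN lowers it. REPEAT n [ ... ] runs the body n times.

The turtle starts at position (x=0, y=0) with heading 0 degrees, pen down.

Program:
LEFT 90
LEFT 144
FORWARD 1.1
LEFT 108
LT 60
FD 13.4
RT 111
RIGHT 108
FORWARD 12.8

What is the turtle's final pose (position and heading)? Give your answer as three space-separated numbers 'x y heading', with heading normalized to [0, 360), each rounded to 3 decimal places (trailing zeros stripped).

Answer: -3.471 7.407 183

Derivation:
Executing turtle program step by step:
Start: pos=(0,0), heading=0, pen down
LT 90: heading 0 -> 90
LT 144: heading 90 -> 234
FD 1.1: (0,0) -> (-0.647,-0.89) [heading=234, draw]
LT 108: heading 234 -> 342
LT 60: heading 342 -> 42
FD 13.4: (-0.647,-0.89) -> (9.312,8.076) [heading=42, draw]
RT 111: heading 42 -> 291
RT 108: heading 291 -> 183
FD 12.8: (9.312,8.076) -> (-3.471,7.407) [heading=183, draw]
Final: pos=(-3.471,7.407), heading=183, 3 segment(s) drawn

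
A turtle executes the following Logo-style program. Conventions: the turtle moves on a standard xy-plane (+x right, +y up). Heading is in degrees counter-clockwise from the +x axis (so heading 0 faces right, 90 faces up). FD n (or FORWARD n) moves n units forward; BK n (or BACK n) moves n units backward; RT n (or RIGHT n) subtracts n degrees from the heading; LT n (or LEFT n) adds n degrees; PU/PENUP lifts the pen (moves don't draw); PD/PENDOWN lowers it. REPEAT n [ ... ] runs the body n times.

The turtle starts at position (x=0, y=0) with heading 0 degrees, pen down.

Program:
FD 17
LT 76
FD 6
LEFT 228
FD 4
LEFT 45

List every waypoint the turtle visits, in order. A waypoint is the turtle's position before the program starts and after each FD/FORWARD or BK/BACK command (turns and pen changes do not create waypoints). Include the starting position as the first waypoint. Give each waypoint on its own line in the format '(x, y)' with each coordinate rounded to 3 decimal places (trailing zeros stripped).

Executing turtle program step by step:
Start: pos=(0,0), heading=0, pen down
FD 17: (0,0) -> (17,0) [heading=0, draw]
LT 76: heading 0 -> 76
FD 6: (17,0) -> (18.452,5.822) [heading=76, draw]
LT 228: heading 76 -> 304
FD 4: (18.452,5.822) -> (20.688,2.506) [heading=304, draw]
LT 45: heading 304 -> 349
Final: pos=(20.688,2.506), heading=349, 3 segment(s) drawn
Waypoints (4 total):
(0, 0)
(17, 0)
(18.452, 5.822)
(20.688, 2.506)

Answer: (0, 0)
(17, 0)
(18.452, 5.822)
(20.688, 2.506)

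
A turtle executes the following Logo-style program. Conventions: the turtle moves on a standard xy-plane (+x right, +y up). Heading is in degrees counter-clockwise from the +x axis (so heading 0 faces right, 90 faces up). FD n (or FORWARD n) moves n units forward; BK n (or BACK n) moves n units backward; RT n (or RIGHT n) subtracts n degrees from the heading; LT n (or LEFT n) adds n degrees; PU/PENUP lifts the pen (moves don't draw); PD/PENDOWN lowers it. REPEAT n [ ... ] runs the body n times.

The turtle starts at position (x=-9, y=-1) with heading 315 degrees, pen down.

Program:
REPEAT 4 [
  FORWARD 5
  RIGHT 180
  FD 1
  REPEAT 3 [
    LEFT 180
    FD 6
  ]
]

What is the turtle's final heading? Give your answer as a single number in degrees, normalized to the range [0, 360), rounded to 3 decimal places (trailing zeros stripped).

Executing turtle program step by step:
Start: pos=(-9,-1), heading=315, pen down
REPEAT 4 [
  -- iteration 1/4 --
  FD 5: (-9,-1) -> (-5.464,-4.536) [heading=315, draw]
  RT 180: heading 315 -> 135
  FD 1: (-5.464,-4.536) -> (-6.172,-3.828) [heading=135, draw]
  REPEAT 3 [
    -- iteration 1/3 --
    LT 180: heading 135 -> 315
    FD 6: (-6.172,-3.828) -> (-1.929,-8.071) [heading=315, draw]
    -- iteration 2/3 --
    LT 180: heading 315 -> 135
    FD 6: (-1.929,-8.071) -> (-6.172,-3.828) [heading=135, draw]
    -- iteration 3/3 --
    LT 180: heading 135 -> 315
    FD 6: (-6.172,-3.828) -> (-1.929,-8.071) [heading=315, draw]
  ]
  -- iteration 2/4 --
  FD 5: (-1.929,-8.071) -> (1.607,-11.607) [heading=315, draw]
  RT 180: heading 315 -> 135
  FD 1: (1.607,-11.607) -> (0.899,-10.899) [heading=135, draw]
  REPEAT 3 [
    -- iteration 1/3 --
    LT 180: heading 135 -> 315
    FD 6: (0.899,-10.899) -> (5.142,-15.142) [heading=315, draw]
    -- iteration 2/3 --
    LT 180: heading 315 -> 135
    FD 6: (5.142,-15.142) -> (0.899,-10.899) [heading=135, draw]
    -- iteration 3/3 --
    LT 180: heading 135 -> 315
    FD 6: (0.899,-10.899) -> (5.142,-15.142) [heading=315, draw]
  ]
  -- iteration 3/4 --
  FD 5: (5.142,-15.142) -> (8.678,-18.678) [heading=315, draw]
  RT 180: heading 315 -> 135
  FD 1: (8.678,-18.678) -> (7.971,-17.971) [heading=135, draw]
  REPEAT 3 [
    -- iteration 1/3 --
    LT 180: heading 135 -> 315
    FD 6: (7.971,-17.971) -> (12.213,-22.213) [heading=315, draw]
    -- iteration 2/3 --
    LT 180: heading 315 -> 135
    FD 6: (12.213,-22.213) -> (7.971,-17.971) [heading=135, draw]
    -- iteration 3/3 --
    LT 180: heading 135 -> 315
    FD 6: (7.971,-17.971) -> (12.213,-22.213) [heading=315, draw]
  ]
  -- iteration 4/4 --
  FD 5: (12.213,-22.213) -> (15.749,-25.749) [heading=315, draw]
  RT 180: heading 315 -> 135
  FD 1: (15.749,-25.749) -> (15.042,-25.042) [heading=135, draw]
  REPEAT 3 [
    -- iteration 1/3 --
    LT 180: heading 135 -> 315
    FD 6: (15.042,-25.042) -> (19.284,-29.284) [heading=315, draw]
    -- iteration 2/3 --
    LT 180: heading 315 -> 135
    FD 6: (19.284,-29.284) -> (15.042,-25.042) [heading=135, draw]
    -- iteration 3/3 --
    LT 180: heading 135 -> 315
    FD 6: (15.042,-25.042) -> (19.284,-29.284) [heading=315, draw]
  ]
]
Final: pos=(19.284,-29.284), heading=315, 20 segment(s) drawn

Answer: 315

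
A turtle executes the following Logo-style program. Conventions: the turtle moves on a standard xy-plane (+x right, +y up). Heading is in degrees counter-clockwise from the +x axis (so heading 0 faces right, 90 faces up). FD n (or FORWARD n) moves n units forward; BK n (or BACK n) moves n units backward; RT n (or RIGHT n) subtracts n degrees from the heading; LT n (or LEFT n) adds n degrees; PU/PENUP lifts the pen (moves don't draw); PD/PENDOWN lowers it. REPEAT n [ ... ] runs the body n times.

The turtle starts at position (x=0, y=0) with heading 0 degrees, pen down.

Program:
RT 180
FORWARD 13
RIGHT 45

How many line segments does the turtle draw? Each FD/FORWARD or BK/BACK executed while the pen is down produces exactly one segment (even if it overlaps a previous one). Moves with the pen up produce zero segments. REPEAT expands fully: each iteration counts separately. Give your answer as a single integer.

Answer: 1

Derivation:
Executing turtle program step by step:
Start: pos=(0,0), heading=0, pen down
RT 180: heading 0 -> 180
FD 13: (0,0) -> (-13,0) [heading=180, draw]
RT 45: heading 180 -> 135
Final: pos=(-13,0), heading=135, 1 segment(s) drawn
Segments drawn: 1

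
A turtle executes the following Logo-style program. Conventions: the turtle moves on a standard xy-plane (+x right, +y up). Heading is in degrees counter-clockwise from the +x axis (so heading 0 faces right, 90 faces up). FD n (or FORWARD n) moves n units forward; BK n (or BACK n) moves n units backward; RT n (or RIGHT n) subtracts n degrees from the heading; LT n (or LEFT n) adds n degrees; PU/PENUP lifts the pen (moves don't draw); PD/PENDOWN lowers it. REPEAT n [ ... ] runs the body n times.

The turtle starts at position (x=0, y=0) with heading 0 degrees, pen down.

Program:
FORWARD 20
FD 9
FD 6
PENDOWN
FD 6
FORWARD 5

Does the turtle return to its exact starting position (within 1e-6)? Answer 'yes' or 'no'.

Executing turtle program step by step:
Start: pos=(0,0), heading=0, pen down
FD 20: (0,0) -> (20,0) [heading=0, draw]
FD 9: (20,0) -> (29,0) [heading=0, draw]
FD 6: (29,0) -> (35,0) [heading=0, draw]
PD: pen down
FD 6: (35,0) -> (41,0) [heading=0, draw]
FD 5: (41,0) -> (46,0) [heading=0, draw]
Final: pos=(46,0), heading=0, 5 segment(s) drawn

Start position: (0, 0)
Final position: (46, 0)
Distance = 46; >= 1e-6 -> NOT closed

Answer: no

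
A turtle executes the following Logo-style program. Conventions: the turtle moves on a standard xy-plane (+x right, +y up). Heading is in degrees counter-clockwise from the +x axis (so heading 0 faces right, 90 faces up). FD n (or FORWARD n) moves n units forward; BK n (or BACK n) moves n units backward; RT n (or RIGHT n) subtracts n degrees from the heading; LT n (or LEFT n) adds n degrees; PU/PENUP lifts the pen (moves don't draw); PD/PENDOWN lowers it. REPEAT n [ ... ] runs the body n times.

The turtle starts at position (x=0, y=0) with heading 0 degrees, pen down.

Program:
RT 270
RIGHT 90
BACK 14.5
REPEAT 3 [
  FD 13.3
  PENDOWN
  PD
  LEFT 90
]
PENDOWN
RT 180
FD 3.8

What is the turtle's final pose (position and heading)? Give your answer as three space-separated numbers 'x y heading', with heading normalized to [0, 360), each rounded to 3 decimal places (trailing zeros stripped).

Executing turtle program step by step:
Start: pos=(0,0), heading=0, pen down
RT 270: heading 0 -> 90
RT 90: heading 90 -> 0
BK 14.5: (0,0) -> (-14.5,0) [heading=0, draw]
REPEAT 3 [
  -- iteration 1/3 --
  FD 13.3: (-14.5,0) -> (-1.2,0) [heading=0, draw]
  PD: pen down
  PD: pen down
  LT 90: heading 0 -> 90
  -- iteration 2/3 --
  FD 13.3: (-1.2,0) -> (-1.2,13.3) [heading=90, draw]
  PD: pen down
  PD: pen down
  LT 90: heading 90 -> 180
  -- iteration 3/3 --
  FD 13.3: (-1.2,13.3) -> (-14.5,13.3) [heading=180, draw]
  PD: pen down
  PD: pen down
  LT 90: heading 180 -> 270
]
PD: pen down
RT 180: heading 270 -> 90
FD 3.8: (-14.5,13.3) -> (-14.5,17.1) [heading=90, draw]
Final: pos=(-14.5,17.1), heading=90, 5 segment(s) drawn

Answer: -14.5 17.1 90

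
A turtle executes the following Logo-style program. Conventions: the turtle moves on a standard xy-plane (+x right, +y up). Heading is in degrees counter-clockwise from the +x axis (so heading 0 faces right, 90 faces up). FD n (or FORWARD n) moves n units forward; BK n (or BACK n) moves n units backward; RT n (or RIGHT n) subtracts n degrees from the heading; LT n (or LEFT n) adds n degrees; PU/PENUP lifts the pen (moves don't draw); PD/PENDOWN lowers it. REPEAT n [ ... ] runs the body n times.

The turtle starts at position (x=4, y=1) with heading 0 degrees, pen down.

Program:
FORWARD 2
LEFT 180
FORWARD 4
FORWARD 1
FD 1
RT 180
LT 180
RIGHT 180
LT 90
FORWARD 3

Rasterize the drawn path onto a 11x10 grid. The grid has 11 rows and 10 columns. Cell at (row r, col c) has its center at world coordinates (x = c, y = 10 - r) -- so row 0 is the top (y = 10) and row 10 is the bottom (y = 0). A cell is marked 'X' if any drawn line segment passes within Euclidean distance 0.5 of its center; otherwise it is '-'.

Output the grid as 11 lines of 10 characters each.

Answer: ----------
----------
----------
----------
----------
----------
X---------
X---------
X---------
XXXXXXX---
----------

Derivation:
Segment 0: (4,1) -> (6,1)
Segment 1: (6,1) -> (2,1)
Segment 2: (2,1) -> (1,1)
Segment 3: (1,1) -> (0,1)
Segment 4: (0,1) -> (0,4)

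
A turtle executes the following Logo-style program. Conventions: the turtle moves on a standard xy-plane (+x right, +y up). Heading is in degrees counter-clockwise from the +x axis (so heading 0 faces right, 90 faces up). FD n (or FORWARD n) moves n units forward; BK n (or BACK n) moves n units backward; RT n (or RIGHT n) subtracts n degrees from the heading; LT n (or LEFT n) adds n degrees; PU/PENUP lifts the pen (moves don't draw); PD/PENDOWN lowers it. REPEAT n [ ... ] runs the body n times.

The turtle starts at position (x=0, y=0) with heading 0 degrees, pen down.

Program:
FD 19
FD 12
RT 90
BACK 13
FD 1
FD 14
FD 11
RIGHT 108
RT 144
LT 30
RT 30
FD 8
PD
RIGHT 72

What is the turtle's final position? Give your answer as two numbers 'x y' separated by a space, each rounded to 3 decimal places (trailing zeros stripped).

Answer: 38.608 -10.528

Derivation:
Executing turtle program step by step:
Start: pos=(0,0), heading=0, pen down
FD 19: (0,0) -> (19,0) [heading=0, draw]
FD 12: (19,0) -> (31,0) [heading=0, draw]
RT 90: heading 0 -> 270
BK 13: (31,0) -> (31,13) [heading=270, draw]
FD 1: (31,13) -> (31,12) [heading=270, draw]
FD 14: (31,12) -> (31,-2) [heading=270, draw]
FD 11: (31,-2) -> (31,-13) [heading=270, draw]
RT 108: heading 270 -> 162
RT 144: heading 162 -> 18
LT 30: heading 18 -> 48
RT 30: heading 48 -> 18
FD 8: (31,-13) -> (38.608,-10.528) [heading=18, draw]
PD: pen down
RT 72: heading 18 -> 306
Final: pos=(38.608,-10.528), heading=306, 7 segment(s) drawn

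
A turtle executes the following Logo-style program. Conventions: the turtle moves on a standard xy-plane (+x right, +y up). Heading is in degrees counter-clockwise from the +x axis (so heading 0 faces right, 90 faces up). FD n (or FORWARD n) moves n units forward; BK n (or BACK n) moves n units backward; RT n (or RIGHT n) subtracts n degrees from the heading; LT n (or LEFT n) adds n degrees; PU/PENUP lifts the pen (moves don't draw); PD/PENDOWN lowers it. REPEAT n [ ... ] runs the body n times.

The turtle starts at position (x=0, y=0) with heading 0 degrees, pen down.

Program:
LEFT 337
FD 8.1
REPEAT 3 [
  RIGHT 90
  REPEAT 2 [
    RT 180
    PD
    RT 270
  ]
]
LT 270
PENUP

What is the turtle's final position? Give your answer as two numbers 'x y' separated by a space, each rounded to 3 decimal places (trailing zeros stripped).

Executing turtle program step by step:
Start: pos=(0,0), heading=0, pen down
LT 337: heading 0 -> 337
FD 8.1: (0,0) -> (7.456,-3.165) [heading=337, draw]
REPEAT 3 [
  -- iteration 1/3 --
  RT 90: heading 337 -> 247
  REPEAT 2 [
    -- iteration 1/2 --
    RT 180: heading 247 -> 67
    PD: pen down
    RT 270: heading 67 -> 157
    -- iteration 2/2 --
    RT 180: heading 157 -> 337
    PD: pen down
    RT 270: heading 337 -> 67
  ]
  -- iteration 2/3 --
  RT 90: heading 67 -> 337
  REPEAT 2 [
    -- iteration 1/2 --
    RT 180: heading 337 -> 157
    PD: pen down
    RT 270: heading 157 -> 247
    -- iteration 2/2 --
    RT 180: heading 247 -> 67
    PD: pen down
    RT 270: heading 67 -> 157
  ]
  -- iteration 3/3 --
  RT 90: heading 157 -> 67
  REPEAT 2 [
    -- iteration 1/2 --
    RT 180: heading 67 -> 247
    PD: pen down
    RT 270: heading 247 -> 337
    -- iteration 2/2 --
    RT 180: heading 337 -> 157
    PD: pen down
    RT 270: heading 157 -> 247
  ]
]
LT 270: heading 247 -> 157
PU: pen up
Final: pos=(7.456,-3.165), heading=157, 1 segment(s) drawn

Answer: 7.456 -3.165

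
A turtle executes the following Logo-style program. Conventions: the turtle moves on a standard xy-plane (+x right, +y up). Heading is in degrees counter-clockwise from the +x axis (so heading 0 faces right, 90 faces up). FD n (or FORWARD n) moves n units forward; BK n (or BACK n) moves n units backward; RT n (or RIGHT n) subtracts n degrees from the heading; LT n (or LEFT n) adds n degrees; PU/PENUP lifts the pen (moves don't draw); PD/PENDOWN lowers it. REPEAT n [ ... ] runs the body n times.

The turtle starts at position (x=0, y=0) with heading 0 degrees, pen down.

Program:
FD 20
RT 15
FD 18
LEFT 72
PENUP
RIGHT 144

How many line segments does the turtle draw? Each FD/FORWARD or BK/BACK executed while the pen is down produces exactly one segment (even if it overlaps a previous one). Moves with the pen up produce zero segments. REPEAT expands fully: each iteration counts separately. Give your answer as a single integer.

Answer: 2

Derivation:
Executing turtle program step by step:
Start: pos=(0,0), heading=0, pen down
FD 20: (0,0) -> (20,0) [heading=0, draw]
RT 15: heading 0 -> 345
FD 18: (20,0) -> (37.387,-4.659) [heading=345, draw]
LT 72: heading 345 -> 57
PU: pen up
RT 144: heading 57 -> 273
Final: pos=(37.387,-4.659), heading=273, 2 segment(s) drawn
Segments drawn: 2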